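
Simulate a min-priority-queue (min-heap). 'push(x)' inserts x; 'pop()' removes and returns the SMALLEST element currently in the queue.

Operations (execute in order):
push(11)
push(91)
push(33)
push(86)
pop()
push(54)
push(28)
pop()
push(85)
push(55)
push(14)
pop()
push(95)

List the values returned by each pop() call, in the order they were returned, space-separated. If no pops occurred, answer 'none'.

Answer: 11 28 14

Derivation:
push(11): heap contents = [11]
push(91): heap contents = [11, 91]
push(33): heap contents = [11, 33, 91]
push(86): heap contents = [11, 33, 86, 91]
pop() → 11: heap contents = [33, 86, 91]
push(54): heap contents = [33, 54, 86, 91]
push(28): heap contents = [28, 33, 54, 86, 91]
pop() → 28: heap contents = [33, 54, 86, 91]
push(85): heap contents = [33, 54, 85, 86, 91]
push(55): heap contents = [33, 54, 55, 85, 86, 91]
push(14): heap contents = [14, 33, 54, 55, 85, 86, 91]
pop() → 14: heap contents = [33, 54, 55, 85, 86, 91]
push(95): heap contents = [33, 54, 55, 85, 86, 91, 95]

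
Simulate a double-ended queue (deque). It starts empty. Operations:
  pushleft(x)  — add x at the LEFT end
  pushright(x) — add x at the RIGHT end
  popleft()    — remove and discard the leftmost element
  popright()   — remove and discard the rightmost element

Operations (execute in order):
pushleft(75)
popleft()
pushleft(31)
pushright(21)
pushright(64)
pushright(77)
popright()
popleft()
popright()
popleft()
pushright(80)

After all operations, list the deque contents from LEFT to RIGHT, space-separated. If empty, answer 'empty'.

Answer: 80

Derivation:
pushleft(75): [75]
popleft(): []
pushleft(31): [31]
pushright(21): [31, 21]
pushright(64): [31, 21, 64]
pushright(77): [31, 21, 64, 77]
popright(): [31, 21, 64]
popleft(): [21, 64]
popright(): [21]
popleft(): []
pushright(80): [80]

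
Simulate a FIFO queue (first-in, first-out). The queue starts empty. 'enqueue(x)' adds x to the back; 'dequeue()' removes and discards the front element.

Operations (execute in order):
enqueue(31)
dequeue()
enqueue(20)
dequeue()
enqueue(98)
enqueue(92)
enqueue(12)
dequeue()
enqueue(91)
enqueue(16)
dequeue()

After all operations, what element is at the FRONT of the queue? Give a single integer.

Answer: 12

Derivation:
enqueue(31): queue = [31]
dequeue(): queue = []
enqueue(20): queue = [20]
dequeue(): queue = []
enqueue(98): queue = [98]
enqueue(92): queue = [98, 92]
enqueue(12): queue = [98, 92, 12]
dequeue(): queue = [92, 12]
enqueue(91): queue = [92, 12, 91]
enqueue(16): queue = [92, 12, 91, 16]
dequeue(): queue = [12, 91, 16]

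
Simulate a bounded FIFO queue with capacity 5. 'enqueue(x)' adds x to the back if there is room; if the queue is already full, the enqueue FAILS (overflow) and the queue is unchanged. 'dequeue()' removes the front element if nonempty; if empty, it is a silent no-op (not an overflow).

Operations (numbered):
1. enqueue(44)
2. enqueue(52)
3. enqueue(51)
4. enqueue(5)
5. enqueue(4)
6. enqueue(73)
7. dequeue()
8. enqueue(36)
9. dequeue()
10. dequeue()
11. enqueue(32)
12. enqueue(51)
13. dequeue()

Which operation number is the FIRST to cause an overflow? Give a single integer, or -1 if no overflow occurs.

Answer: 6

Derivation:
1. enqueue(44): size=1
2. enqueue(52): size=2
3. enqueue(51): size=3
4. enqueue(5): size=4
5. enqueue(4): size=5
6. enqueue(73): size=5=cap → OVERFLOW (fail)
7. dequeue(): size=4
8. enqueue(36): size=5
9. dequeue(): size=4
10. dequeue(): size=3
11. enqueue(32): size=4
12. enqueue(51): size=5
13. dequeue(): size=4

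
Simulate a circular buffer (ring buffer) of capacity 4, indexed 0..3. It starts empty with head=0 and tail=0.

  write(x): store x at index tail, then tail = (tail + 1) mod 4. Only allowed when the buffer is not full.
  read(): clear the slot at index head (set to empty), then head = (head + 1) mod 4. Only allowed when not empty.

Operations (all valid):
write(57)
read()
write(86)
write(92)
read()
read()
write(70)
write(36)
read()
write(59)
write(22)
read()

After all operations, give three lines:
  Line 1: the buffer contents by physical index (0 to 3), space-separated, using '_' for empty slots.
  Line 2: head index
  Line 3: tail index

Answer: _ 59 22 _
1
3

Derivation:
write(57): buf=[57 _ _ _], head=0, tail=1, size=1
read(): buf=[_ _ _ _], head=1, tail=1, size=0
write(86): buf=[_ 86 _ _], head=1, tail=2, size=1
write(92): buf=[_ 86 92 _], head=1, tail=3, size=2
read(): buf=[_ _ 92 _], head=2, tail=3, size=1
read(): buf=[_ _ _ _], head=3, tail=3, size=0
write(70): buf=[_ _ _ 70], head=3, tail=0, size=1
write(36): buf=[36 _ _ 70], head=3, tail=1, size=2
read(): buf=[36 _ _ _], head=0, tail=1, size=1
write(59): buf=[36 59 _ _], head=0, tail=2, size=2
write(22): buf=[36 59 22 _], head=0, tail=3, size=3
read(): buf=[_ 59 22 _], head=1, tail=3, size=2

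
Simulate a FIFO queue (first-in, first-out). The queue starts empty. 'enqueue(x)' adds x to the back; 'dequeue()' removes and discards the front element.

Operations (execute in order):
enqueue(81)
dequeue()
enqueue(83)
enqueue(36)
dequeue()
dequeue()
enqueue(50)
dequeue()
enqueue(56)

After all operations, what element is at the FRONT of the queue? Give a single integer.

enqueue(81): queue = [81]
dequeue(): queue = []
enqueue(83): queue = [83]
enqueue(36): queue = [83, 36]
dequeue(): queue = [36]
dequeue(): queue = []
enqueue(50): queue = [50]
dequeue(): queue = []
enqueue(56): queue = [56]

Answer: 56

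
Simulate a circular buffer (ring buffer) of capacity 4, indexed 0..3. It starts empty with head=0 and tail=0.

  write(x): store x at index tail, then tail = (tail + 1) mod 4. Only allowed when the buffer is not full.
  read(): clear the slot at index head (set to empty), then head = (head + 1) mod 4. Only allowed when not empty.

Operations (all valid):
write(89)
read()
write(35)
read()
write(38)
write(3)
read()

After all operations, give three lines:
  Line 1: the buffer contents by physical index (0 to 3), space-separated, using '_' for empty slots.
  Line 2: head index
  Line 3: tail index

write(89): buf=[89 _ _ _], head=0, tail=1, size=1
read(): buf=[_ _ _ _], head=1, tail=1, size=0
write(35): buf=[_ 35 _ _], head=1, tail=2, size=1
read(): buf=[_ _ _ _], head=2, tail=2, size=0
write(38): buf=[_ _ 38 _], head=2, tail=3, size=1
write(3): buf=[_ _ 38 3], head=2, tail=0, size=2
read(): buf=[_ _ _ 3], head=3, tail=0, size=1

Answer: _ _ _ 3
3
0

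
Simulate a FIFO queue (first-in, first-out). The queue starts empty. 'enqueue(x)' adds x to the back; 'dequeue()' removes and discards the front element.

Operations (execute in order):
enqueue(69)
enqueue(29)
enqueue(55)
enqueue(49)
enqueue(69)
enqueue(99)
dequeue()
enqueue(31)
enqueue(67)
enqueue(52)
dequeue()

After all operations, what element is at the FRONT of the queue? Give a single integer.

enqueue(69): queue = [69]
enqueue(29): queue = [69, 29]
enqueue(55): queue = [69, 29, 55]
enqueue(49): queue = [69, 29, 55, 49]
enqueue(69): queue = [69, 29, 55, 49, 69]
enqueue(99): queue = [69, 29, 55, 49, 69, 99]
dequeue(): queue = [29, 55, 49, 69, 99]
enqueue(31): queue = [29, 55, 49, 69, 99, 31]
enqueue(67): queue = [29, 55, 49, 69, 99, 31, 67]
enqueue(52): queue = [29, 55, 49, 69, 99, 31, 67, 52]
dequeue(): queue = [55, 49, 69, 99, 31, 67, 52]

Answer: 55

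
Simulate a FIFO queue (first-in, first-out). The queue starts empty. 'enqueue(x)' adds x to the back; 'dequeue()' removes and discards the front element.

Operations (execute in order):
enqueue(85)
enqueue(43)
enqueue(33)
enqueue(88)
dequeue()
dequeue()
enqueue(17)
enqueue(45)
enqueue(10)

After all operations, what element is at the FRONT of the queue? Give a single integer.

enqueue(85): queue = [85]
enqueue(43): queue = [85, 43]
enqueue(33): queue = [85, 43, 33]
enqueue(88): queue = [85, 43, 33, 88]
dequeue(): queue = [43, 33, 88]
dequeue(): queue = [33, 88]
enqueue(17): queue = [33, 88, 17]
enqueue(45): queue = [33, 88, 17, 45]
enqueue(10): queue = [33, 88, 17, 45, 10]

Answer: 33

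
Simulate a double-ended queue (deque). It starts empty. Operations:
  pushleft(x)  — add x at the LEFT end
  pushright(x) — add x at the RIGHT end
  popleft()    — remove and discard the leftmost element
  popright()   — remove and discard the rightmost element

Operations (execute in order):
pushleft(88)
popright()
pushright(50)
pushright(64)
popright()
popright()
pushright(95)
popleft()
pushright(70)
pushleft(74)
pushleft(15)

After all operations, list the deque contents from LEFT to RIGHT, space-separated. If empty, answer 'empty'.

Answer: 15 74 70

Derivation:
pushleft(88): [88]
popright(): []
pushright(50): [50]
pushright(64): [50, 64]
popright(): [50]
popright(): []
pushright(95): [95]
popleft(): []
pushright(70): [70]
pushleft(74): [74, 70]
pushleft(15): [15, 74, 70]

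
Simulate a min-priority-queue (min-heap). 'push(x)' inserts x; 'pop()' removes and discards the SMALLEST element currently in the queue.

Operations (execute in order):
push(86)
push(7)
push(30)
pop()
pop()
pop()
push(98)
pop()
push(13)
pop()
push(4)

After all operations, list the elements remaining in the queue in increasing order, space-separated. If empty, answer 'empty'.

Answer: 4

Derivation:
push(86): heap contents = [86]
push(7): heap contents = [7, 86]
push(30): heap contents = [7, 30, 86]
pop() → 7: heap contents = [30, 86]
pop() → 30: heap contents = [86]
pop() → 86: heap contents = []
push(98): heap contents = [98]
pop() → 98: heap contents = []
push(13): heap contents = [13]
pop() → 13: heap contents = []
push(4): heap contents = [4]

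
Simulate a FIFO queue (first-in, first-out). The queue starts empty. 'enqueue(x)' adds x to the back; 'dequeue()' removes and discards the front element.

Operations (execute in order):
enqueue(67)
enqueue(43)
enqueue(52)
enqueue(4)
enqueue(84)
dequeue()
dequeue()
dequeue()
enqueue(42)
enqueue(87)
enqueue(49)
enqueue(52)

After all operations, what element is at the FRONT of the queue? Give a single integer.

Answer: 4

Derivation:
enqueue(67): queue = [67]
enqueue(43): queue = [67, 43]
enqueue(52): queue = [67, 43, 52]
enqueue(4): queue = [67, 43, 52, 4]
enqueue(84): queue = [67, 43, 52, 4, 84]
dequeue(): queue = [43, 52, 4, 84]
dequeue(): queue = [52, 4, 84]
dequeue(): queue = [4, 84]
enqueue(42): queue = [4, 84, 42]
enqueue(87): queue = [4, 84, 42, 87]
enqueue(49): queue = [4, 84, 42, 87, 49]
enqueue(52): queue = [4, 84, 42, 87, 49, 52]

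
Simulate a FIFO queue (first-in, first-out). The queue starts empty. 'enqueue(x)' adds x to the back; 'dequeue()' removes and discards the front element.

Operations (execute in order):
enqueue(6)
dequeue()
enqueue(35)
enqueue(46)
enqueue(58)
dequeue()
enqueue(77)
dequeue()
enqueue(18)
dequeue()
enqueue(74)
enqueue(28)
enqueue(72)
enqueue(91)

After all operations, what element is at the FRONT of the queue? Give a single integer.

Answer: 77

Derivation:
enqueue(6): queue = [6]
dequeue(): queue = []
enqueue(35): queue = [35]
enqueue(46): queue = [35, 46]
enqueue(58): queue = [35, 46, 58]
dequeue(): queue = [46, 58]
enqueue(77): queue = [46, 58, 77]
dequeue(): queue = [58, 77]
enqueue(18): queue = [58, 77, 18]
dequeue(): queue = [77, 18]
enqueue(74): queue = [77, 18, 74]
enqueue(28): queue = [77, 18, 74, 28]
enqueue(72): queue = [77, 18, 74, 28, 72]
enqueue(91): queue = [77, 18, 74, 28, 72, 91]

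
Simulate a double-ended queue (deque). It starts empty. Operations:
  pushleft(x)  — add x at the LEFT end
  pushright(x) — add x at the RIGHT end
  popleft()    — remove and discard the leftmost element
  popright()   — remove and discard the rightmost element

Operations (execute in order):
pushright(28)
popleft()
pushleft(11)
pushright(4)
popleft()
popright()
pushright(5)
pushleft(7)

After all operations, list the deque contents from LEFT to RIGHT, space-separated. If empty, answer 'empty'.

pushright(28): [28]
popleft(): []
pushleft(11): [11]
pushright(4): [11, 4]
popleft(): [4]
popright(): []
pushright(5): [5]
pushleft(7): [7, 5]

Answer: 7 5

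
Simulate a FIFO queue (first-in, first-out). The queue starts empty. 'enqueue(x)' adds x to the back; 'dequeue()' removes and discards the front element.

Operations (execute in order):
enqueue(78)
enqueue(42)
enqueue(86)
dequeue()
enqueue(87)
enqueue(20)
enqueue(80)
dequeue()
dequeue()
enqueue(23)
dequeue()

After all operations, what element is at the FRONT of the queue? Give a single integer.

enqueue(78): queue = [78]
enqueue(42): queue = [78, 42]
enqueue(86): queue = [78, 42, 86]
dequeue(): queue = [42, 86]
enqueue(87): queue = [42, 86, 87]
enqueue(20): queue = [42, 86, 87, 20]
enqueue(80): queue = [42, 86, 87, 20, 80]
dequeue(): queue = [86, 87, 20, 80]
dequeue(): queue = [87, 20, 80]
enqueue(23): queue = [87, 20, 80, 23]
dequeue(): queue = [20, 80, 23]

Answer: 20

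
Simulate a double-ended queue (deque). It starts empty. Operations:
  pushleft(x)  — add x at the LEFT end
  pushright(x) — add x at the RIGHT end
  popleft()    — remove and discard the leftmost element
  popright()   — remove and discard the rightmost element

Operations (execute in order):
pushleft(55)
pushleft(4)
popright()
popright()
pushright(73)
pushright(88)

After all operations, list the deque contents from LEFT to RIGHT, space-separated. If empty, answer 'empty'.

Answer: 73 88

Derivation:
pushleft(55): [55]
pushleft(4): [4, 55]
popright(): [4]
popright(): []
pushright(73): [73]
pushright(88): [73, 88]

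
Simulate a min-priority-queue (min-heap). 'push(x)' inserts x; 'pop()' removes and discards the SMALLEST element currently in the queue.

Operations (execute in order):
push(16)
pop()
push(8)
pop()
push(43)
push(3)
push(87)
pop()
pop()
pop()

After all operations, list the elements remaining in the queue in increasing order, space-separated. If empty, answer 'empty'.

Answer: empty

Derivation:
push(16): heap contents = [16]
pop() → 16: heap contents = []
push(8): heap contents = [8]
pop() → 8: heap contents = []
push(43): heap contents = [43]
push(3): heap contents = [3, 43]
push(87): heap contents = [3, 43, 87]
pop() → 3: heap contents = [43, 87]
pop() → 43: heap contents = [87]
pop() → 87: heap contents = []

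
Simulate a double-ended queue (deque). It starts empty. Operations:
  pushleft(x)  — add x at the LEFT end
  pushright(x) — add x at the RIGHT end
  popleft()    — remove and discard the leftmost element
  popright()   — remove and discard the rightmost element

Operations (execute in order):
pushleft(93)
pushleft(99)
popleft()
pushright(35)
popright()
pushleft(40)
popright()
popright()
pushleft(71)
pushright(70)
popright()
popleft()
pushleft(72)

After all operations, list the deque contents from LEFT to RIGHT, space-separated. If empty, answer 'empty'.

Answer: 72

Derivation:
pushleft(93): [93]
pushleft(99): [99, 93]
popleft(): [93]
pushright(35): [93, 35]
popright(): [93]
pushleft(40): [40, 93]
popright(): [40]
popright(): []
pushleft(71): [71]
pushright(70): [71, 70]
popright(): [71]
popleft(): []
pushleft(72): [72]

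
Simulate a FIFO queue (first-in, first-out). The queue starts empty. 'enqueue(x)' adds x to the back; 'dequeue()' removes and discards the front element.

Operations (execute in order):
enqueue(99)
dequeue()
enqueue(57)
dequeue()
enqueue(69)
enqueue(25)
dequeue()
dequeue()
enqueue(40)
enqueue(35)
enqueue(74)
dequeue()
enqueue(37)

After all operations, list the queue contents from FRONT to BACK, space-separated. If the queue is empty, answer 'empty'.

enqueue(99): [99]
dequeue(): []
enqueue(57): [57]
dequeue(): []
enqueue(69): [69]
enqueue(25): [69, 25]
dequeue(): [25]
dequeue(): []
enqueue(40): [40]
enqueue(35): [40, 35]
enqueue(74): [40, 35, 74]
dequeue(): [35, 74]
enqueue(37): [35, 74, 37]

Answer: 35 74 37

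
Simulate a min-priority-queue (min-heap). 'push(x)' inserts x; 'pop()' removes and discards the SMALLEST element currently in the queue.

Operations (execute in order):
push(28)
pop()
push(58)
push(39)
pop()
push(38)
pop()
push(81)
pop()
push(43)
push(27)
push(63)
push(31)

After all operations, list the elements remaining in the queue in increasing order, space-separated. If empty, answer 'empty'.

push(28): heap contents = [28]
pop() → 28: heap contents = []
push(58): heap contents = [58]
push(39): heap contents = [39, 58]
pop() → 39: heap contents = [58]
push(38): heap contents = [38, 58]
pop() → 38: heap contents = [58]
push(81): heap contents = [58, 81]
pop() → 58: heap contents = [81]
push(43): heap contents = [43, 81]
push(27): heap contents = [27, 43, 81]
push(63): heap contents = [27, 43, 63, 81]
push(31): heap contents = [27, 31, 43, 63, 81]

Answer: 27 31 43 63 81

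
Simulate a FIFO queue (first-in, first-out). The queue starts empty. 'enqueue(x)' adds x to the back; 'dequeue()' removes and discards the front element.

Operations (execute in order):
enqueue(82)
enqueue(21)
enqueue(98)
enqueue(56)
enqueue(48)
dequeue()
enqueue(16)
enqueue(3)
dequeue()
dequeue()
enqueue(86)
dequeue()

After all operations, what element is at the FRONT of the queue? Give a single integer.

enqueue(82): queue = [82]
enqueue(21): queue = [82, 21]
enqueue(98): queue = [82, 21, 98]
enqueue(56): queue = [82, 21, 98, 56]
enqueue(48): queue = [82, 21, 98, 56, 48]
dequeue(): queue = [21, 98, 56, 48]
enqueue(16): queue = [21, 98, 56, 48, 16]
enqueue(3): queue = [21, 98, 56, 48, 16, 3]
dequeue(): queue = [98, 56, 48, 16, 3]
dequeue(): queue = [56, 48, 16, 3]
enqueue(86): queue = [56, 48, 16, 3, 86]
dequeue(): queue = [48, 16, 3, 86]

Answer: 48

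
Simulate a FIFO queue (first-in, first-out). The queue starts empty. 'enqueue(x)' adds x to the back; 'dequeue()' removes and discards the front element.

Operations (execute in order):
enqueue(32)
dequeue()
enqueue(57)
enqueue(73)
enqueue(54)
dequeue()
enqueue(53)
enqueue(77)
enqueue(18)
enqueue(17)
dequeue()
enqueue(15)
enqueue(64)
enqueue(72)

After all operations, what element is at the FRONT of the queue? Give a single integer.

enqueue(32): queue = [32]
dequeue(): queue = []
enqueue(57): queue = [57]
enqueue(73): queue = [57, 73]
enqueue(54): queue = [57, 73, 54]
dequeue(): queue = [73, 54]
enqueue(53): queue = [73, 54, 53]
enqueue(77): queue = [73, 54, 53, 77]
enqueue(18): queue = [73, 54, 53, 77, 18]
enqueue(17): queue = [73, 54, 53, 77, 18, 17]
dequeue(): queue = [54, 53, 77, 18, 17]
enqueue(15): queue = [54, 53, 77, 18, 17, 15]
enqueue(64): queue = [54, 53, 77, 18, 17, 15, 64]
enqueue(72): queue = [54, 53, 77, 18, 17, 15, 64, 72]

Answer: 54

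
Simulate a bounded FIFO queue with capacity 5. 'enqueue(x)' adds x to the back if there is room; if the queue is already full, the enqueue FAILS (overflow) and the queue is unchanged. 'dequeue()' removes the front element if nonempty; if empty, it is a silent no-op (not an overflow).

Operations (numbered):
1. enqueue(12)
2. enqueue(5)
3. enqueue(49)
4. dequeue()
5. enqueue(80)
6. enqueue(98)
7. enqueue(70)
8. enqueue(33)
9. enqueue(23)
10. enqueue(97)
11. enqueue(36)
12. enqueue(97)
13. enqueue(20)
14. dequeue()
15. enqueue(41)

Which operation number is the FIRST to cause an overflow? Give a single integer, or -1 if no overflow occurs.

1. enqueue(12): size=1
2. enqueue(5): size=2
3. enqueue(49): size=3
4. dequeue(): size=2
5. enqueue(80): size=3
6. enqueue(98): size=4
7. enqueue(70): size=5
8. enqueue(33): size=5=cap → OVERFLOW (fail)
9. enqueue(23): size=5=cap → OVERFLOW (fail)
10. enqueue(97): size=5=cap → OVERFLOW (fail)
11. enqueue(36): size=5=cap → OVERFLOW (fail)
12. enqueue(97): size=5=cap → OVERFLOW (fail)
13. enqueue(20): size=5=cap → OVERFLOW (fail)
14. dequeue(): size=4
15. enqueue(41): size=5

Answer: 8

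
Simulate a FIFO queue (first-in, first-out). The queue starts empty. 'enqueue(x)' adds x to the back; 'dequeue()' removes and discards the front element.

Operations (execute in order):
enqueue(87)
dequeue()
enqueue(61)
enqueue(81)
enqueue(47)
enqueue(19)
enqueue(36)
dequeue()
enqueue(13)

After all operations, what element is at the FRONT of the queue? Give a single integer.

enqueue(87): queue = [87]
dequeue(): queue = []
enqueue(61): queue = [61]
enqueue(81): queue = [61, 81]
enqueue(47): queue = [61, 81, 47]
enqueue(19): queue = [61, 81, 47, 19]
enqueue(36): queue = [61, 81, 47, 19, 36]
dequeue(): queue = [81, 47, 19, 36]
enqueue(13): queue = [81, 47, 19, 36, 13]

Answer: 81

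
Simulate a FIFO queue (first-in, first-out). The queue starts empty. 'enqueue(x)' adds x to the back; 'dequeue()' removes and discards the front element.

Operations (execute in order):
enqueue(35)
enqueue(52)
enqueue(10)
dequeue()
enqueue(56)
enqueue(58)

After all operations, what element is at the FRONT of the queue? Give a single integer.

enqueue(35): queue = [35]
enqueue(52): queue = [35, 52]
enqueue(10): queue = [35, 52, 10]
dequeue(): queue = [52, 10]
enqueue(56): queue = [52, 10, 56]
enqueue(58): queue = [52, 10, 56, 58]

Answer: 52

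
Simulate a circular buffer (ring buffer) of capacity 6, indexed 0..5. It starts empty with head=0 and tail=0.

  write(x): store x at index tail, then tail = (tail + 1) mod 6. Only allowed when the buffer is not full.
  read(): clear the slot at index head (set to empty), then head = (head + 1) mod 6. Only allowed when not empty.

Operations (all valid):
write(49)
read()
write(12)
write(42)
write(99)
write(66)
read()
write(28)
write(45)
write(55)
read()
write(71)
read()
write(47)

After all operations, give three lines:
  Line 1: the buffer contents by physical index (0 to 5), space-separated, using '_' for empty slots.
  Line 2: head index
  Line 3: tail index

write(49): buf=[49 _ _ _ _ _], head=0, tail=1, size=1
read(): buf=[_ _ _ _ _ _], head=1, tail=1, size=0
write(12): buf=[_ 12 _ _ _ _], head=1, tail=2, size=1
write(42): buf=[_ 12 42 _ _ _], head=1, tail=3, size=2
write(99): buf=[_ 12 42 99 _ _], head=1, tail=4, size=3
write(66): buf=[_ 12 42 99 66 _], head=1, tail=5, size=4
read(): buf=[_ _ 42 99 66 _], head=2, tail=5, size=3
write(28): buf=[_ _ 42 99 66 28], head=2, tail=0, size=4
write(45): buf=[45 _ 42 99 66 28], head=2, tail=1, size=5
write(55): buf=[45 55 42 99 66 28], head=2, tail=2, size=6
read(): buf=[45 55 _ 99 66 28], head=3, tail=2, size=5
write(71): buf=[45 55 71 99 66 28], head=3, tail=3, size=6
read(): buf=[45 55 71 _ 66 28], head=4, tail=3, size=5
write(47): buf=[45 55 71 47 66 28], head=4, tail=4, size=6

Answer: 45 55 71 47 66 28
4
4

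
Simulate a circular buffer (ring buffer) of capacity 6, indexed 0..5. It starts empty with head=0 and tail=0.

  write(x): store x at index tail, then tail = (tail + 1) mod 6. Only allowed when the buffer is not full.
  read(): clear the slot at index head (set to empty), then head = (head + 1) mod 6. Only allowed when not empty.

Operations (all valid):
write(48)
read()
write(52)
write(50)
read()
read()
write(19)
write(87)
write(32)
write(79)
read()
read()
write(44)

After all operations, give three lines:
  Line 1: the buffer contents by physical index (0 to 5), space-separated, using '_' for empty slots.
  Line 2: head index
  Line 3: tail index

write(48): buf=[48 _ _ _ _ _], head=0, tail=1, size=1
read(): buf=[_ _ _ _ _ _], head=1, tail=1, size=0
write(52): buf=[_ 52 _ _ _ _], head=1, tail=2, size=1
write(50): buf=[_ 52 50 _ _ _], head=1, tail=3, size=2
read(): buf=[_ _ 50 _ _ _], head=2, tail=3, size=1
read(): buf=[_ _ _ _ _ _], head=3, tail=3, size=0
write(19): buf=[_ _ _ 19 _ _], head=3, tail=4, size=1
write(87): buf=[_ _ _ 19 87 _], head=3, tail=5, size=2
write(32): buf=[_ _ _ 19 87 32], head=3, tail=0, size=3
write(79): buf=[79 _ _ 19 87 32], head=3, tail=1, size=4
read(): buf=[79 _ _ _ 87 32], head=4, tail=1, size=3
read(): buf=[79 _ _ _ _ 32], head=5, tail=1, size=2
write(44): buf=[79 44 _ _ _ 32], head=5, tail=2, size=3

Answer: 79 44 _ _ _ 32
5
2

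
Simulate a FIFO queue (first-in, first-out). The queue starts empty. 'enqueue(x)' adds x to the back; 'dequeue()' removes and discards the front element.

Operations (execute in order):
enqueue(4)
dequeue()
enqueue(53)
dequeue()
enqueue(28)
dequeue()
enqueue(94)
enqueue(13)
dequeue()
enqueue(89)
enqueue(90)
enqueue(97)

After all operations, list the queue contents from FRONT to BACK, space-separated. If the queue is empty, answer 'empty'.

enqueue(4): [4]
dequeue(): []
enqueue(53): [53]
dequeue(): []
enqueue(28): [28]
dequeue(): []
enqueue(94): [94]
enqueue(13): [94, 13]
dequeue(): [13]
enqueue(89): [13, 89]
enqueue(90): [13, 89, 90]
enqueue(97): [13, 89, 90, 97]

Answer: 13 89 90 97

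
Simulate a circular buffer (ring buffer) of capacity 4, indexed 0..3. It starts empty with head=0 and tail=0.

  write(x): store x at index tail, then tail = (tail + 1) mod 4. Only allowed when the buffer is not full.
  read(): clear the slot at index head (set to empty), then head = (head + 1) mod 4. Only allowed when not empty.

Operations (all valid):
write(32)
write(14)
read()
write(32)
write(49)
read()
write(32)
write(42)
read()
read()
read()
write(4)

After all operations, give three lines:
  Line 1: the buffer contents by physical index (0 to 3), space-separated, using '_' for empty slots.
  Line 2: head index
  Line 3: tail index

Answer: _ 42 4 _
1
3

Derivation:
write(32): buf=[32 _ _ _], head=0, tail=1, size=1
write(14): buf=[32 14 _ _], head=0, tail=2, size=2
read(): buf=[_ 14 _ _], head=1, tail=2, size=1
write(32): buf=[_ 14 32 _], head=1, tail=3, size=2
write(49): buf=[_ 14 32 49], head=1, tail=0, size=3
read(): buf=[_ _ 32 49], head=2, tail=0, size=2
write(32): buf=[32 _ 32 49], head=2, tail=1, size=3
write(42): buf=[32 42 32 49], head=2, tail=2, size=4
read(): buf=[32 42 _ 49], head=3, tail=2, size=3
read(): buf=[32 42 _ _], head=0, tail=2, size=2
read(): buf=[_ 42 _ _], head=1, tail=2, size=1
write(4): buf=[_ 42 4 _], head=1, tail=3, size=2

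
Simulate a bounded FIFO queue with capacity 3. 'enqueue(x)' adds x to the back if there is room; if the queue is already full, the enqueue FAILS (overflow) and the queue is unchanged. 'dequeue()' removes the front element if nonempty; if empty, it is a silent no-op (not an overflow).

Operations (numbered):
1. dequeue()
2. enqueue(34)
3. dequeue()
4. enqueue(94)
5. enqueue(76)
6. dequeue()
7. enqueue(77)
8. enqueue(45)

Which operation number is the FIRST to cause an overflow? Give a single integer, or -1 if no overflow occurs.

1. dequeue(): empty, no-op, size=0
2. enqueue(34): size=1
3. dequeue(): size=0
4. enqueue(94): size=1
5. enqueue(76): size=2
6. dequeue(): size=1
7. enqueue(77): size=2
8. enqueue(45): size=3

Answer: -1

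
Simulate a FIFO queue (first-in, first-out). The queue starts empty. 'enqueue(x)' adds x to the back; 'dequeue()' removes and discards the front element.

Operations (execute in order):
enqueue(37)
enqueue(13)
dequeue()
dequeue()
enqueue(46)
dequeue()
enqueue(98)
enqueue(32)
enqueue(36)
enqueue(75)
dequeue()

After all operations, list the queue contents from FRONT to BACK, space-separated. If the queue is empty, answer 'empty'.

enqueue(37): [37]
enqueue(13): [37, 13]
dequeue(): [13]
dequeue(): []
enqueue(46): [46]
dequeue(): []
enqueue(98): [98]
enqueue(32): [98, 32]
enqueue(36): [98, 32, 36]
enqueue(75): [98, 32, 36, 75]
dequeue(): [32, 36, 75]

Answer: 32 36 75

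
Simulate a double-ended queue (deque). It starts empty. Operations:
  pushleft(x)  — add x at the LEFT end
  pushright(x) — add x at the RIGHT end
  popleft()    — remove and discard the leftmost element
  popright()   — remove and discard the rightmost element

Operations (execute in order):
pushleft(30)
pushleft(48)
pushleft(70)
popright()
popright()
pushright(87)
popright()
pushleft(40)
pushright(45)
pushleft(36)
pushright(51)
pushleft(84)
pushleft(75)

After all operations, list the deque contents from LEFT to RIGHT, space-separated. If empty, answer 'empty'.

pushleft(30): [30]
pushleft(48): [48, 30]
pushleft(70): [70, 48, 30]
popright(): [70, 48]
popright(): [70]
pushright(87): [70, 87]
popright(): [70]
pushleft(40): [40, 70]
pushright(45): [40, 70, 45]
pushleft(36): [36, 40, 70, 45]
pushright(51): [36, 40, 70, 45, 51]
pushleft(84): [84, 36, 40, 70, 45, 51]
pushleft(75): [75, 84, 36, 40, 70, 45, 51]

Answer: 75 84 36 40 70 45 51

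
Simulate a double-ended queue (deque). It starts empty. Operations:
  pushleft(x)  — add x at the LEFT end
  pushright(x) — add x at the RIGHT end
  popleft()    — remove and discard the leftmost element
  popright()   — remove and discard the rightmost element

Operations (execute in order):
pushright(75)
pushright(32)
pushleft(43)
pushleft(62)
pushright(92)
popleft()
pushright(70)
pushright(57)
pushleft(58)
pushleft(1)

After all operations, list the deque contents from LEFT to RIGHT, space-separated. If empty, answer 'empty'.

Answer: 1 58 43 75 32 92 70 57

Derivation:
pushright(75): [75]
pushright(32): [75, 32]
pushleft(43): [43, 75, 32]
pushleft(62): [62, 43, 75, 32]
pushright(92): [62, 43, 75, 32, 92]
popleft(): [43, 75, 32, 92]
pushright(70): [43, 75, 32, 92, 70]
pushright(57): [43, 75, 32, 92, 70, 57]
pushleft(58): [58, 43, 75, 32, 92, 70, 57]
pushleft(1): [1, 58, 43, 75, 32, 92, 70, 57]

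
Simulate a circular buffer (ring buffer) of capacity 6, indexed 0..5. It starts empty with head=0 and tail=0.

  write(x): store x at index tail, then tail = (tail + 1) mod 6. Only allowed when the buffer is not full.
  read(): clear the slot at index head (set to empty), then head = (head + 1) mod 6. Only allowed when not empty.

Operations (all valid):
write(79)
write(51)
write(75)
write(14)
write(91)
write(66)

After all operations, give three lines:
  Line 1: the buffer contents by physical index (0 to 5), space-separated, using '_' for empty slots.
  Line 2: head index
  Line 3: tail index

write(79): buf=[79 _ _ _ _ _], head=0, tail=1, size=1
write(51): buf=[79 51 _ _ _ _], head=0, tail=2, size=2
write(75): buf=[79 51 75 _ _ _], head=0, tail=3, size=3
write(14): buf=[79 51 75 14 _ _], head=0, tail=4, size=4
write(91): buf=[79 51 75 14 91 _], head=0, tail=5, size=5
write(66): buf=[79 51 75 14 91 66], head=0, tail=0, size=6

Answer: 79 51 75 14 91 66
0
0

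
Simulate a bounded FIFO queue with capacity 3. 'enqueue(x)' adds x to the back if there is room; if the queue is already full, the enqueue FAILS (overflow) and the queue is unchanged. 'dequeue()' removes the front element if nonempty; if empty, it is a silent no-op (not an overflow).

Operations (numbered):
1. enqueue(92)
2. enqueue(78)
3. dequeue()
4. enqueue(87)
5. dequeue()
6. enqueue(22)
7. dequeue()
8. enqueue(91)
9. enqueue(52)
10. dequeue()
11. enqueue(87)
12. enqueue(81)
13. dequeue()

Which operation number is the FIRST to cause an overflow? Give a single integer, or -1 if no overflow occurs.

1. enqueue(92): size=1
2. enqueue(78): size=2
3. dequeue(): size=1
4. enqueue(87): size=2
5. dequeue(): size=1
6. enqueue(22): size=2
7. dequeue(): size=1
8. enqueue(91): size=2
9. enqueue(52): size=3
10. dequeue(): size=2
11. enqueue(87): size=3
12. enqueue(81): size=3=cap → OVERFLOW (fail)
13. dequeue(): size=2

Answer: 12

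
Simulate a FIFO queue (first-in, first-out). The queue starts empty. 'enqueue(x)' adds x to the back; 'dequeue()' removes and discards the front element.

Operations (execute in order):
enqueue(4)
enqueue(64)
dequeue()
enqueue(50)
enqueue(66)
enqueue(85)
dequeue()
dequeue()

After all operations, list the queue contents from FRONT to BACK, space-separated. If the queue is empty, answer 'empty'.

enqueue(4): [4]
enqueue(64): [4, 64]
dequeue(): [64]
enqueue(50): [64, 50]
enqueue(66): [64, 50, 66]
enqueue(85): [64, 50, 66, 85]
dequeue(): [50, 66, 85]
dequeue(): [66, 85]

Answer: 66 85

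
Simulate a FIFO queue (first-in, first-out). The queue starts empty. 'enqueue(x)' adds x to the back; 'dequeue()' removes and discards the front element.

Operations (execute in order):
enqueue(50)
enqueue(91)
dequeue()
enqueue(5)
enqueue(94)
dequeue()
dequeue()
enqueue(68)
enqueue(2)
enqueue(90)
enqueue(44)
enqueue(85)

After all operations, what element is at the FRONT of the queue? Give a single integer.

Answer: 94

Derivation:
enqueue(50): queue = [50]
enqueue(91): queue = [50, 91]
dequeue(): queue = [91]
enqueue(5): queue = [91, 5]
enqueue(94): queue = [91, 5, 94]
dequeue(): queue = [5, 94]
dequeue(): queue = [94]
enqueue(68): queue = [94, 68]
enqueue(2): queue = [94, 68, 2]
enqueue(90): queue = [94, 68, 2, 90]
enqueue(44): queue = [94, 68, 2, 90, 44]
enqueue(85): queue = [94, 68, 2, 90, 44, 85]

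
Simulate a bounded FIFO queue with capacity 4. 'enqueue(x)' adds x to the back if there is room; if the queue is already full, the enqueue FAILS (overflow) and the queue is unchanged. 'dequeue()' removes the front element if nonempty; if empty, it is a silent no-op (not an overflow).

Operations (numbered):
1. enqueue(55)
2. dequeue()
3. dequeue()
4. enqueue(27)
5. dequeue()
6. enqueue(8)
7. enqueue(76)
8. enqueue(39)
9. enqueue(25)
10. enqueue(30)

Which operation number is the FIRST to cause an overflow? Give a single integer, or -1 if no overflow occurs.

1. enqueue(55): size=1
2. dequeue(): size=0
3. dequeue(): empty, no-op, size=0
4. enqueue(27): size=1
5. dequeue(): size=0
6. enqueue(8): size=1
7. enqueue(76): size=2
8. enqueue(39): size=3
9. enqueue(25): size=4
10. enqueue(30): size=4=cap → OVERFLOW (fail)

Answer: 10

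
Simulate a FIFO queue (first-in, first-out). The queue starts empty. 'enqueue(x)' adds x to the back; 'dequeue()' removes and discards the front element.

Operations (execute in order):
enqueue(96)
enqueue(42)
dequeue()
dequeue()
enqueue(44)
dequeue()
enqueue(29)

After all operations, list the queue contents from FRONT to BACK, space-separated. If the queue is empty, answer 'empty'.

enqueue(96): [96]
enqueue(42): [96, 42]
dequeue(): [42]
dequeue(): []
enqueue(44): [44]
dequeue(): []
enqueue(29): [29]

Answer: 29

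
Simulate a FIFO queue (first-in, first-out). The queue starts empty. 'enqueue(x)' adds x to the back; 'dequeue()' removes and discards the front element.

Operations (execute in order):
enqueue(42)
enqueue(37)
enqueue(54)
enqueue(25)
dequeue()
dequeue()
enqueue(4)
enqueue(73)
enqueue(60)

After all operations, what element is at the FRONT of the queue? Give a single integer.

enqueue(42): queue = [42]
enqueue(37): queue = [42, 37]
enqueue(54): queue = [42, 37, 54]
enqueue(25): queue = [42, 37, 54, 25]
dequeue(): queue = [37, 54, 25]
dequeue(): queue = [54, 25]
enqueue(4): queue = [54, 25, 4]
enqueue(73): queue = [54, 25, 4, 73]
enqueue(60): queue = [54, 25, 4, 73, 60]

Answer: 54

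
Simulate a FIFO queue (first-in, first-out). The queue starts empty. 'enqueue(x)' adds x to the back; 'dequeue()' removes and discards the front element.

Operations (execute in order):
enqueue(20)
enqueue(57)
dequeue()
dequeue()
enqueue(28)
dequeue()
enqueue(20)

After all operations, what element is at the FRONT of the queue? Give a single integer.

Answer: 20

Derivation:
enqueue(20): queue = [20]
enqueue(57): queue = [20, 57]
dequeue(): queue = [57]
dequeue(): queue = []
enqueue(28): queue = [28]
dequeue(): queue = []
enqueue(20): queue = [20]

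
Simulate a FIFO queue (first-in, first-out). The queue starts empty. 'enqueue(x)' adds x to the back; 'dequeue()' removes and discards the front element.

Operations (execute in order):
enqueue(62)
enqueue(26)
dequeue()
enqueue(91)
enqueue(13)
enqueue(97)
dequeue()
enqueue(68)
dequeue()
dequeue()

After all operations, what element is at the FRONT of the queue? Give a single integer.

Answer: 97

Derivation:
enqueue(62): queue = [62]
enqueue(26): queue = [62, 26]
dequeue(): queue = [26]
enqueue(91): queue = [26, 91]
enqueue(13): queue = [26, 91, 13]
enqueue(97): queue = [26, 91, 13, 97]
dequeue(): queue = [91, 13, 97]
enqueue(68): queue = [91, 13, 97, 68]
dequeue(): queue = [13, 97, 68]
dequeue(): queue = [97, 68]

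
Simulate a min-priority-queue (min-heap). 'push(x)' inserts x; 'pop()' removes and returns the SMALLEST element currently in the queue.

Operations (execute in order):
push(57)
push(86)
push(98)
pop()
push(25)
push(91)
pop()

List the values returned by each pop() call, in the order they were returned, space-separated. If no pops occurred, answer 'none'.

Answer: 57 25

Derivation:
push(57): heap contents = [57]
push(86): heap contents = [57, 86]
push(98): heap contents = [57, 86, 98]
pop() → 57: heap contents = [86, 98]
push(25): heap contents = [25, 86, 98]
push(91): heap contents = [25, 86, 91, 98]
pop() → 25: heap contents = [86, 91, 98]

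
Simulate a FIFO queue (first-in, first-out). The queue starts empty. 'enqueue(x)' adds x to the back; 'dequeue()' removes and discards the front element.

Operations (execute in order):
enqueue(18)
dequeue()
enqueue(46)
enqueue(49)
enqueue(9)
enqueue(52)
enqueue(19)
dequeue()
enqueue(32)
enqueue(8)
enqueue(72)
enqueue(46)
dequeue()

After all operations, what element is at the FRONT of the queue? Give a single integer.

enqueue(18): queue = [18]
dequeue(): queue = []
enqueue(46): queue = [46]
enqueue(49): queue = [46, 49]
enqueue(9): queue = [46, 49, 9]
enqueue(52): queue = [46, 49, 9, 52]
enqueue(19): queue = [46, 49, 9, 52, 19]
dequeue(): queue = [49, 9, 52, 19]
enqueue(32): queue = [49, 9, 52, 19, 32]
enqueue(8): queue = [49, 9, 52, 19, 32, 8]
enqueue(72): queue = [49, 9, 52, 19, 32, 8, 72]
enqueue(46): queue = [49, 9, 52, 19, 32, 8, 72, 46]
dequeue(): queue = [9, 52, 19, 32, 8, 72, 46]

Answer: 9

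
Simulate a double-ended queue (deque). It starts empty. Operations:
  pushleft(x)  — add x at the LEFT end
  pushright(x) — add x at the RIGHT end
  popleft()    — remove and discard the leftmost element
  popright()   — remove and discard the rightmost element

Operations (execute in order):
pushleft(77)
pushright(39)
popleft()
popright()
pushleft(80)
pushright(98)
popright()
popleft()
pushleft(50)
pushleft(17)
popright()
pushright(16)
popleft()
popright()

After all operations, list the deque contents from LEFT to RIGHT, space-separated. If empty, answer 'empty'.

pushleft(77): [77]
pushright(39): [77, 39]
popleft(): [39]
popright(): []
pushleft(80): [80]
pushright(98): [80, 98]
popright(): [80]
popleft(): []
pushleft(50): [50]
pushleft(17): [17, 50]
popright(): [17]
pushright(16): [17, 16]
popleft(): [16]
popright(): []

Answer: empty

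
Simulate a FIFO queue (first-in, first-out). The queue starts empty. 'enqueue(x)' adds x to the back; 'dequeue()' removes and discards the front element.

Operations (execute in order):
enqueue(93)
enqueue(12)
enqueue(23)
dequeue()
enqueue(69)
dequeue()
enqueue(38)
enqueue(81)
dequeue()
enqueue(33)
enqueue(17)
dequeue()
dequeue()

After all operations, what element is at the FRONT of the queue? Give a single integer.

enqueue(93): queue = [93]
enqueue(12): queue = [93, 12]
enqueue(23): queue = [93, 12, 23]
dequeue(): queue = [12, 23]
enqueue(69): queue = [12, 23, 69]
dequeue(): queue = [23, 69]
enqueue(38): queue = [23, 69, 38]
enqueue(81): queue = [23, 69, 38, 81]
dequeue(): queue = [69, 38, 81]
enqueue(33): queue = [69, 38, 81, 33]
enqueue(17): queue = [69, 38, 81, 33, 17]
dequeue(): queue = [38, 81, 33, 17]
dequeue(): queue = [81, 33, 17]

Answer: 81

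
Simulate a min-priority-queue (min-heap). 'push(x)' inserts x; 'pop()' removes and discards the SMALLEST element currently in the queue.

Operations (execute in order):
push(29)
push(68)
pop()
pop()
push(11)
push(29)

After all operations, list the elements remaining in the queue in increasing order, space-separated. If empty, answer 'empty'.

Answer: 11 29

Derivation:
push(29): heap contents = [29]
push(68): heap contents = [29, 68]
pop() → 29: heap contents = [68]
pop() → 68: heap contents = []
push(11): heap contents = [11]
push(29): heap contents = [11, 29]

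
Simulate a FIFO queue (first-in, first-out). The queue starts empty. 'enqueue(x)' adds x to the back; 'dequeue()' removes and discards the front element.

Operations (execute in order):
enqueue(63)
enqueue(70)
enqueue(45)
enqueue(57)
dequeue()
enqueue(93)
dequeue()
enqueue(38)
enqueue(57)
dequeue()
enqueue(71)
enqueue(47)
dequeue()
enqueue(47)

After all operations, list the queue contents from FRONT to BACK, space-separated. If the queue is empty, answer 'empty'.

Answer: 93 38 57 71 47 47

Derivation:
enqueue(63): [63]
enqueue(70): [63, 70]
enqueue(45): [63, 70, 45]
enqueue(57): [63, 70, 45, 57]
dequeue(): [70, 45, 57]
enqueue(93): [70, 45, 57, 93]
dequeue(): [45, 57, 93]
enqueue(38): [45, 57, 93, 38]
enqueue(57): [45, 57, 93, 38, 57]
dequeue(): [57, 93, 38, 57]
enqueue(71): [57, 93, 38, 57, 71]
enqueue(47): [57, 93, 38, 57, 71, 47]
dequeue(): [93, 38, 57, 71, 47]
enqueue(47): [93, 38, 57, 71, 47, 47]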